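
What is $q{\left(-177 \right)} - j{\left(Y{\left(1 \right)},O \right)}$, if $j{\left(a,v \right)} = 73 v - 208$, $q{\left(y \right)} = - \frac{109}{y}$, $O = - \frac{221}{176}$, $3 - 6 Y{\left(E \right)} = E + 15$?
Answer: $\frac{9354341}{31152} \approx 300.28$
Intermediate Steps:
$Y{\left(E \right)} = -2 - \frac{E}{6}$ ($Y{\left(E \right)} = \frac{1}{2} - \frac{E + 15}{6} = \frac{1}{2} - \frac{15 + E}{6} = \frac{1}{2} - \left(\frac{5}{2} + \frac{E}{6}\right) = -2 - \frac{E}{6}$)
$O = - \frac{221}{176}$ ($O = \left(-221\right) \frac{1}{176} = - \frac{221}{176} \approx -1.2557$)
$j{\left(a,v \right)} = -208 + 73 v$
$q{\left(-177 \right)} - j{\left(Y{\left(1 \right)},O \right)} = - \frac{109}{-177} - \left(-208 + 73 \left(- \frac{221}{176}\right)\right) = \left(-109\right) \left(- \frac{1}{177}\right) - \left(-208 - \frac{16133}{176}\right) = \frac{109}{177} - - \frac{52741}{176} = \frac{109}{177} + \frac{52741}{176} = \frac{9354341}{31152}$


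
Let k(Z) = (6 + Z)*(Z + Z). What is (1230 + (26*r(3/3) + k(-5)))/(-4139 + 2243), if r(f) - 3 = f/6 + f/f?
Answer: -3985/5688 ≈ -0.70060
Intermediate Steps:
k(Z) = 2*Z*(6 + Z) (k(Z) = (6 + Z)*(2*Z) = 2*Z*(6 + Z))
r(f) = 4 + f/6 (r(f) = 3 + (f/6 + f/f) = 3 + (f*(⅙) + 1) = 3 + (f/6 + 1) = 3 + (1 + f/6) = 4 + f/6)
(1230 + (26*r(3/3) + k(-5)))/(-4139 + 2243) = (1230 + (26*(4 + (3/3)/6) + 2*(-5)*(6 - 5)))/(-4139 + 2243) = (1230 + (26*(4 + (3*(⅓))/6) + 2*(-5)*1))/(-1896) = (1230 + (26*(4 + (⅙)*1) - 10))*(-1/1896) = (1230 + (26*(4 + ⅙) - 10))*(-1/1896) = (1230 + (26*(25/6) - 10))*(-1/1896) = (1230 + (325/3 - 10))*(-1/1896) = (1230 + 295/3)*(-1/1896) = (3985/3)*(-1/1896) = -3985/5688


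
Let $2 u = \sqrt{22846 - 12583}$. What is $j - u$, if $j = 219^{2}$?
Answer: $47961 - \frac{\sqrt{10263}}{2} \approx 47910.0$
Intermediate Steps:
$j = 47961$
$u = \frac{\sqrt{10263}}{2}$ ($u = \frac{\sqrt{22846 - 12583}}{2} = \frac{\sqrt{10263}}{2} \approx 50.653$)
$j - u = 47961 - \frac{\sqrt{10263}}{2}$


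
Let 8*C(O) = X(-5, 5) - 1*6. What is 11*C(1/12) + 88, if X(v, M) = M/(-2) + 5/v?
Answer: 1199/16 ≈ 74.938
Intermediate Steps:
X(v, M) = 5/v - M/2 (X(v, M) = M*(-½) + 5/v = -M/2 + 5/v = 5/v - M/2)
C(O) = -19/16 (C(O) = ((5/(-5) - ½*5) - 1*6)/8 = ((5*(-⅕) - 5/2) - 6)/8 = ((-1 - 5/2) - 6)/8 = (-7/2 - 6)/8 = (⅛)*(-19/2) = -19/16)
11*C(1/12) + 88 = 11*(-19/16) + 88 = -209/16 + 88 = 1199/16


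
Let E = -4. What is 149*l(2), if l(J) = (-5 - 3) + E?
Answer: -1788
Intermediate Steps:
l(J) = -12 (l(J) = (-5 - 3) - 4 = -8 - 4 = -12)
149*l(2) = 149*(-12) = -1788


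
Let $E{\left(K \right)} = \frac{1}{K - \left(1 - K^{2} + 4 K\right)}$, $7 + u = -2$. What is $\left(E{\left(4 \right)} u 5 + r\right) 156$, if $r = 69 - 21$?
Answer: $5148$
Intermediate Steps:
$r = 48$
$u = -9$ ($u = -7 - 2 = -9$)
$E{\left(K \right)} = \frac{1}{-1 + K^{2} - 3 K}$ ($E{\left(K \right)} = \frac{1}{K - \left(1 - K^{2} + 4 K\right)} = \frac{1}{-1 + K^{2} - 3 K}$)
$\left(E{\left(4 \right)} u 5 + r\right) 156 = \left(\frac{1}{-1 + 4^{2} - 12} \left(-9\right) 5 + 48\right) 156 = \left(\frac{1}{-1 + 16 - 12} \left(-9\right) 5 + 48\right) 156 = \left(\frac{1}{3} \left(-9\right) 5 + 48\right) 156 = \left(\left(-3\right) 5 + 48\right) 156 = \left(-15 + 48\right) 156 = 33 \cdot 156 = 5148$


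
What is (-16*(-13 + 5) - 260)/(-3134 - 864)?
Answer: 66/1999 ≈ 0.033017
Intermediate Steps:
(-16*(-13 + 5) - 260)/(-3134 - 864) = (-16*(-8) - 260)/(-3998) = (128 - 260)*(-1/3998) = -132*(-1/3998) = 66/1999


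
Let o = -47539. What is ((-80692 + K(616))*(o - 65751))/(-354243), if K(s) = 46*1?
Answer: -3045461780/118081 ≈ -25791.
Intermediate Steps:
K(s) = 46
((-80692 + K(616))*(o - 65751))/(-354243) = ((-80692 + 46)*(-47539 - 65751))/(-354243) = -80646*(-113290)*(-1/354243) = 9136385340*(-1/354243) = -3045461780/118081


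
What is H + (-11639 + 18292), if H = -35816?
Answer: -29163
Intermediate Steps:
H + (-11639 + 18292) = -35816 + (-11639 + 18292) = -35816 + 6653 = -29163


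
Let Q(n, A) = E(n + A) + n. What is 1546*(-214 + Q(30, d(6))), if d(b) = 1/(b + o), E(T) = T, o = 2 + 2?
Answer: -1189647/5 ≈ -2.3793e+5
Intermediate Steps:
o = 4
d(b) = 1/(4 + b) (d(b) = 1/(b + 4) = 1/(4 + b))
Q(n, A) = A + 2*n (Q(n, A) = (n + A) + n = (A + n) + n = A + 2*n)
1546*(-214 + Q(30, d(6))) = 1546*(-214 + (1/(4 + 6) + 2*30)) = 1546*(-214 + (1/10 + 60)) = 1546*(-214 + (⅒ + 60)) = 1546*(-214 + 601/10) = 1546*(-1539/10) = -1189647/5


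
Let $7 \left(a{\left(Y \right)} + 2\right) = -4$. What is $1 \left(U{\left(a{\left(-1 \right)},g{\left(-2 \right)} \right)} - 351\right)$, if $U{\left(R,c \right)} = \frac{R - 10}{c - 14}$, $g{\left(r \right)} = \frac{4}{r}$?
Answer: $- \frac{4903}{14} \approx -350.21$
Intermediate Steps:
$a{\left(Y \right)} = - \frac{18}{7}$ ($a{\left(Y \right)} = -2 + \frac{1}{7} \left(-4\right) = -2 - \frac{4}{7} = - \frac{18}{7}$)
$U{\left(R,c \right)} = \frac{-10 + R}{-14 + c}$
$1 \left(U{\left(a{\left(-1 \right)},g{\left(-2 \right)} \right)} - 351\right) = 1 \left(\frac{-10 - \frac{18}{7}}{-14 + \frac{4}{-2}} - 351\right) = 1 \left(\frac{1}{-14 + 4 \left(- \frac{1}{2}\right)} \left(- \frac{88}{7}\right) - 351\right) = 1 \left(\frac{1}{-14 - 2} \left(- \frac{88}{7}\right) - 351\right) = 1 \left(\frac{1}{-16} \left(- \frac{88}{7}\right) - 351\right) = 1 \left(\left(- \frac{1}{16}\right) \left(- \frac{88}{7}\right) - 351\right) = 1 \left(\frac{11}{14} - 351\right) = 1 \left(- \frac{4903}{14}\right) = - \frac{4903}{14}$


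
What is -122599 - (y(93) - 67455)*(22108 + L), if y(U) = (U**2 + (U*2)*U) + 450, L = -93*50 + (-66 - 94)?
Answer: 710098685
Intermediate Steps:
L = -4810 (L = -4650 - 160 = -4810)
y(U) = 450 + 3*U**2 (y(U) = (U**2 + (2*U)*U) + 450 = (U**2 + 2*U**2) + 450 = 3*U**2 + 450 = 450 + 3*U**2)
-122599 - (y(93) - 67455)*(22108 + L) = -122599 - ((450 + 3*93**2) - 67455)*(22108 - 4810) = -122599 - ((450 + 3*8649) - 67455)*17298 = -122599 - ((450 + 25947) - 67455)*17298 = -122599 - (26397 - 67455)*17298 = -122599 - (-41058)*17298 = -122599 - 1*(-710221284) = -122599 + 710221284 = 710098685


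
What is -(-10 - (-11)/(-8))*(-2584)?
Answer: -29393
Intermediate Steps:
-(-10 - (-11)/(-8))*(-2584) = -(-10 - (-11)*(-1)/8)*(-2584) = -(-10 - 1*11/8)*(-2584) = -(-10 - 11/8)*(-2584) = -(-91)*(-2584)/8 = -1*29393 = -29393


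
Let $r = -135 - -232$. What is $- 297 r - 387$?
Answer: $-29196$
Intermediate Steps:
$r = 97$ ($r = -135 + 232 = 97$)
$- 297 r - 387 = \left(-297\right) 97 - 387 = -28809 - 387 = -29196$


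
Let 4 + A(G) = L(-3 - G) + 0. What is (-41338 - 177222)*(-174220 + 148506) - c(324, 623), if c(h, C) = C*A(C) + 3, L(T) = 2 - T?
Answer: 5619663085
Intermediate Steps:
A(G) = 1 + G (A(G) = -4 + ((2 - (-3 - G)) + 0) = -4 + ((2 + (3 + G)) + 0) = -4 + ((5 + G) + 0) = -4 + (5 + G) = 1 + G)
c(h, C) = 3 + C*(1 + C) (c(h, C) = C*(1 + C) + 3 = 3 + C*(1 + C))
(-41338 - 177222)*(-174220 + 148506) - c(324, 623) = (-41338 - 177222)*(-174220 + 148506) - (3 + 623*(1 + 623)) = -218560*(-25714) - (3 + 623*624) = 5620051840 - (3 + 388752) = 5620051840 - 1*388755 = 5620051840 - 388755 = 5619663085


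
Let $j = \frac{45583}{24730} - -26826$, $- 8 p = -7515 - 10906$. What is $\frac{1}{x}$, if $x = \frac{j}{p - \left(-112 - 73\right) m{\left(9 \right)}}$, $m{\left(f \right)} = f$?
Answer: $\frac{392477465}{2653810252} \approx 0.14789$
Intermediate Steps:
$p = \frac{18421}{8}$ ($p = - \frac{-7515 - 10906}{8} = \left(- \frac{1}{8}\right) \left(-18421\right) = \frac{18421}{8} \approx 2302.6$)
$j = \frac{663452563}{24730}$ ($j = 45583 \cdot \frac{1}{24730} + 26826 = \frac{45583}{24730} + 26826 = \frac{663452563}{24730} \approx 26828.0$)
$x = \frac{2653810252}{392477465}$ ($x = \frac{663452563}{24730 \left(\frac{18421}{8} - \left(-112 - 73\right) 9\right)} = \frac{663452563}{24730 \left(\frac{18421}{8} - \left(-185\right) 9\right)} = \frac{663452563}{24730 \left(\frac{18421}{8} - -1665\right)} = \frac{663452563}{24730 \left(\frac{18421}{8} + 1665\right)} = \frac{663452563}{24730 \cdot \frac{31741}{8}} = \frac{663452563}{24730} \cdot \frac{8}{31741} = \frac{2653810252}{392477465} \approx 6.7617$)
$\frac{1}{x} = \frac{1}{\frac{2653810252}{392477465}} = \frac{392477465}{2653810252}$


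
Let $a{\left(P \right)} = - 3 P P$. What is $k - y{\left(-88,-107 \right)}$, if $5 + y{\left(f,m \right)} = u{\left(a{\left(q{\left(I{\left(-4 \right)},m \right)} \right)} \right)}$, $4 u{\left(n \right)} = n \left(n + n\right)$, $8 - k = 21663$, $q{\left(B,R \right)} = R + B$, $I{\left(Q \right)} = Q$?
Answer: $- \frac{1366306669}{2} \approx -6.8315 \cdot 10^{8}$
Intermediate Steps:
$q{\left(B,R \right)} = B + R$
$k = -21655$ ($k = 8 - 21663 = -21655$)
$a{\left(P \right)} = - 3 P^{2}$
$u{\left(n \right)} = \frac{n^{2}}{2}$ ($u{\left(n \right)} = \frac{n \left(n + n\right)}{4} = \frac{n 2 n}{4} = \frac{2 n^{2}}{4} = \frac{n^{2}}{2}$)
$y{\left(f,m \right)} = -5 + \frac{9 \left(-4 + m\right)^{4}}{2}$ ($y{\left(f,m \right)} = -5 + \frac{\left(- 3 \left(-4 + m\right)^{2}\right)^{2}}{2} = -5 + \frac{9 \left(-4 + m\right)^{4}}{2}$)
$k - y{\left(-88,-107 \right)} = -21655 - \left(-5 + \frac{9 \left(-4 - 107\right)^{4}}{2}\right) = -21655 - \left(-5 + \frac{9 \left(-111\right)^{4}}{2}\right) = -21655 - \left(-5 + \frac{9}{2} \cdot 151807041\right) = -21655 - \left(-5 + \frac{1366263369}{2}\right) = -21655 - \frac{1366263359}{2} = - \frac{1366306669}{2}$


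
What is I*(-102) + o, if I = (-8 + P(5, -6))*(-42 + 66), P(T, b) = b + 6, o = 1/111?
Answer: 2173825/111 ≈ 19584.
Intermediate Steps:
o = 1/111 ≈ 0.0090090
P(T, b) = 6 + b
I = -192 (I = (-8 + (6 - 6))*(-42 + 66) = (-8 + 0)*24 = -8*24 = -192)
I*(-102) + o = -192*(-102) + 1/111 = 19584 + 1/111 = 2173825/111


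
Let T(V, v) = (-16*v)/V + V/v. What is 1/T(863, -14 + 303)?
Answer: -249407/591567 ≈ -0.42160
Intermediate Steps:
T(V, v) = V/v - 16*v/V (T(V, v) = -16*v/V + V/v = V/v - 16*v/V)
1/T(863, -14 + 303) = 1/(863/(-14 + 303) - 16*(-14 + 303)/863) = 1/(863/289 - 16*289*1/863) = 1/(863*(1/289) - 4624/863) = 1/(863/289 - 4624/863) = 1/(-591567/249407) = -249407/591567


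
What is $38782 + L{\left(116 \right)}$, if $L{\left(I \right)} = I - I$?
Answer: $38782$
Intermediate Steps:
$L{\left(I \right)} = 0$
$38782 + L{\left(116 \right)} = 38782 + 0 = 38782$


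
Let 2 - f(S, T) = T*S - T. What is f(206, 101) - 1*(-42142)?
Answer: 21439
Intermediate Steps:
f(S, T) = 2 + T - S*T (f(S, T) = 2 - (T*S - T) = 2 - (S*T - T) = 2 - (-T + S*T) = 2 + (T - S*T) = 2 + T - S*T)
f(206, 101) - 1*(-42142) = (2 + 101 - 1*206*101) - 1*(-42142) = (2 + 101 - 20806) + 42142 = -20703 + 42142 = 21439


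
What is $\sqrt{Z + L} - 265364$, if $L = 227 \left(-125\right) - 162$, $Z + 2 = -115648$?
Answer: $-265364 + i \sqrt{144187} \approx -2.6536 \cdot 10^{5} + 379.72 i$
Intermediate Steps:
$Z = -115650$ ($Z = -2 - 115648 = -115650$)
$L = -28537$ ($L = -28375 - 162 = -28537$)
$\sqrt{Z + L} - 265364 = \sqrt{-115650 - 28537} - 265364 = \sqrt{-144187} - 265364 = i \sqrt{144187} - 265364 = -265364 + i \sqrt{144187}$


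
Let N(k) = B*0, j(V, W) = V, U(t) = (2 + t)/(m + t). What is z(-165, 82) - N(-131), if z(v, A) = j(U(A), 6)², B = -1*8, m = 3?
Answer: 7056/7225 ≈ 0.97661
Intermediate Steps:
B = -8
U(t) = (2 + t)/(3 + t)
z(v, A) = (2 + A)²/(3 + A)² (z(v, A) = ((2 + A)/(3 + A))² = (2 + A)²/(3 + A)²)
N(k) = 0 (N(k) = -8*0 = 0)
z(-165, 82) - N(-131) = (2 + 82)²/(3 + 82)² - 1*0 = 84²/85² + 0 = 7056*(1/7225) + 0 = 7056/7225 + 0 = 7056/7225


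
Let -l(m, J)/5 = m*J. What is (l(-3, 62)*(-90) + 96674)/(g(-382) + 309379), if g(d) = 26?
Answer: 12974/309405 ≈ 0.041932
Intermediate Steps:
l(m, J) = -5*J*m (l(m, J) = -5*m*J = -5*J*m)
(l(-3, 62)*(-90) + 96674)/(g(-382) + 309379) = (-5*62*(-3)*(-90) + 96674)/(26 + 309379) = (930*(-90) + 96674)/309405 = (-83700 + 96674)*(1/309405) = 12974*(1/309405) = 12974/309405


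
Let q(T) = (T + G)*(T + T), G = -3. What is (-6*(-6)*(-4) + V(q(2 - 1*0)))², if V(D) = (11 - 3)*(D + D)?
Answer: 43264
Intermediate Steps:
q(T) = 2*T*(-3 + T) (q(T) = (T - 3)*(T + T) = (-3 + T)*(2*T) = 2*T*(-3 + T))
V(D) = 16*D (V(D) = 8*(2*D) = 16*D)
(-6*(-6)*(-4) + V(q(2 - 1*0)))² = (-6*(-6)*(-4) + 16*(2*(2 - 1*0)*(-3 + (2 - 1*0))))² = (36*(-4) + 16*(2*(2 + 0)*(-3 + (2 + 0))))² = (-144 + 16*(2*2*(-3 + 2)))² = (-144 + 16*(2*2*(-1)))² = (-144 + 16*(-4))² = (-144 - 64)² = (-208)² = 43264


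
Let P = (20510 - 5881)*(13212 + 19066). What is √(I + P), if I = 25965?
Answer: √472220827 ≈ 21731.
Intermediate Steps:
P = 472194862 (P = 14629*32278 = 472194862)
√(I + P) = √(25965 + 472194862) = √472220827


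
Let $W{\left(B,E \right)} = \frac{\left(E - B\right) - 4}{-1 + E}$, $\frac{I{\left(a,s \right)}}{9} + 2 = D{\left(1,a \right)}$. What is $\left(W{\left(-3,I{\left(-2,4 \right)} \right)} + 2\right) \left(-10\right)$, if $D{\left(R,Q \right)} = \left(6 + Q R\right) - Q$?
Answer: $-30$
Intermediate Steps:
$D{\left(R,Q \right)} = 6 - Q + Q R$
$I{\left(a,s \right)} = 36$ ($I{\left(a,s \right)} = -18 + 9 \left(6 - a + a 1\right) = -18 + 9 \left(6 - a + a\right) = -18 + 9 \cdot 6 = -18 + 54 = 36$)
$W{\left(B,E \right)} = \frac{-4 + E - B}{-1 + E}$
$\left(W{\left(-3,I{\left(-2,4 \right)} \right)} + 2\right) \left(-10\right) = \left(\frac{-4 + 36 - -3}{-1 + 36} + 2\right) \left(-10\right) = \left(\frac{-4 + 36 + 3}{35} + 2\right) \left(-10\right) = \left(\frac{1}{35} \cdot 35 + 2\right) \left(-10\right) = \left(1 + 2\right) \left(-10\right) = 3 \left(-10\right) = -30$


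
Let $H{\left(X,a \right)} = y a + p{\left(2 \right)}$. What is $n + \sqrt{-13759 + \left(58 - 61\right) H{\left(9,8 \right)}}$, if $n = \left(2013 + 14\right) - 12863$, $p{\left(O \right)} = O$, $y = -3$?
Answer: $-10836 + i \sqrt{13693} \approx -10836.0 + 117.02 i$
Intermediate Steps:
$n = -10836$ ($n = 2027 - 12863 = -10836$)
$H{\left(X,a \right)} = 2 - 3 a$ ($H{\left(X,a \right)} = - 3 a + 2 = 2 - 3 a$)
$n + \sqrt{-13759 + \left(58 - 61\right) H{\left(9,8 \right)}} = -10836 + \sqrt{-13759 + \left(58 - 61\right) \left(2 - 24\right)} = -10836 + \sqrt{-13759 - 3 \left(2 - 24\right)} = -10836 + \sqrt{-13759 - -66} = -10836 + \sqrt{-13759 + 66} = -10836 + \sqrt{-13693} = -10836 + i \sqrt{13693}$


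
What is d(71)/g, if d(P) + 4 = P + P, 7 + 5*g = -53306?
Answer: -230/17771 ≈ -0.012942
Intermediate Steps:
g = -53313/5 (g = -7/5 + (1/5)*(-53306) = -7/5 - 53306/5 = -53313/5 ≈ -10663.)
d(P) = -4 + 2*P (d(P) = -4 + (P + P) = -4 + 2*P)
d(71)/g = (-4 + 2*71)/(-53313/5) = (-4 + 142)*(-5/53313) = 138*(-5/53313) = -230/17771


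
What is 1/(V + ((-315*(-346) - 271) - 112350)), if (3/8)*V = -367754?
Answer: -3/2952925 ≈ -1.0159e-6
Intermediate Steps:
V = -2942032/3 (V = (8/3)*(-367754) = -2942032/3 ≈ -9.8068e+5)
1/(V + ((-315*(-346) - 271) - 112350)) = 1/(-2942032/3 + ((-315*(-346) - 271) - 112350)) = 1/(-2942032/3 + ((108990 - 271) - 112350)) = 1/(-2942032/3 + (108719 - 112350)) = 1/(-2942032/3 - 3631) = 1/(-2952925/3) = -3/2952925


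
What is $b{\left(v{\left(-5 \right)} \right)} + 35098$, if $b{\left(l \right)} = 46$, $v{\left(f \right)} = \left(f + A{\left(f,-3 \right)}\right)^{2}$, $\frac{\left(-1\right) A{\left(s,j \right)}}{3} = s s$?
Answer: $35144$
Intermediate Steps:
$A{\left(s,j \right)} = - 3 s^{2}$ ($A{\left(s,j \right)} = - 3 s s = - 3 s^{2}$)
$v{\left(f \right)} = \left(f - 3 f^{2}\right)^{2}$
$b{\left(v{\left(-5 \right)} \right)} + 35098 = 46 + 35098 = 35144$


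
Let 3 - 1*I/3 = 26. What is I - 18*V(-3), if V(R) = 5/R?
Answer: -39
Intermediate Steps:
I = -69 (I = 9 - 3*26 = 9 - 78 = -69)
I - 18*V(-3) = -69 - 90/(-3) = -69 - 90*(-1)/3 = -69 - 18*(-5/3) = -69 + 30 = -39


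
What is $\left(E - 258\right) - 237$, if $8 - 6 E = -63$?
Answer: $- \frac{2899}{6} \approx -483.17$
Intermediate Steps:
$E = \frac{71}{6}$ ($E = \frac{4}{3} - - \frac{21}{2} = \frac{4}{3} + \frac{21}{2} = \frac{71}{6} \approx 11.833$)
$\left(E - 258\right) - 237 = \left(\frac{71}{6} - 258\right) - 237 = - \frac{1477}{6} - 237 = - \frac{2899}{6}$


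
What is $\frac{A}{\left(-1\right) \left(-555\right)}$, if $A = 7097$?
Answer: $\frac{7097}{555} \approx 12.787$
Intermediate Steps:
$\frac{A}{\left(-1\right) \left(-555\right)} = \frac{7097}{\left(-1\right) \left(-555\right)} = \frac{7097}{555}$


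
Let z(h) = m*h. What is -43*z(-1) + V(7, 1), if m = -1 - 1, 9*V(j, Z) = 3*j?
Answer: -251/3 ≈ -83.667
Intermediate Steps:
V(j, Z) = j/3 (V(j, Z) = (3*j)/9 = j/3)
m = -2
z(h) = -2*h
-43*z(-1) + V(7, 1) = -(-86)*(-1) + (⅓)*7 = -43*2 + 7/3 = -86 + 7/3 = -251/3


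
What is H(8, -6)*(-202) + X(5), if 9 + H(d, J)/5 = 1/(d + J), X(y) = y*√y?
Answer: 8585 + 5*√5 ≈ 8596.2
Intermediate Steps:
X(y) = y^(3/2)
H(d, J) = -45 + 5/(J + d) (H(d, J) = -45 + 5/(d + J) = -45 + 5/(J + d))
H(8, -6)*(-202) + X(5) = (5*(1 - 9*(-6) - 9*8)/(-6 + 8))*(-202) + 5^(3/2) = (5*(1 + 54 - 72)/2)*(-202) + 5*√5 = (5*(½)*(-17))*(-202) + 5*√5 = -85/2*(-202) + 5*√5 = 8585 + 5*√5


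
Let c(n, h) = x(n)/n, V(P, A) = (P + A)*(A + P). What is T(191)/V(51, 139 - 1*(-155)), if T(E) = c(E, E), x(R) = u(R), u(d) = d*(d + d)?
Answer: 382/119025 ≈ 0.0032094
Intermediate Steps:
u(d) = 2*d² (u(d) = d*(2*d) = 2*d²)
x(R) = 2*R²
V(P, A) = (A + P)² (V(P, A) = (A + P)*(A + P) = (A + P)²)
c(n, h) = 2*n (c(n, h) = (2*n²)/n = 2*n)
T(E) = 2*E
T(191)/V(51, 139 - 1*(-155)) = (2*191)/(((139 - 1*(-155)) + 51)²) = 382/(((139 + 155) + 51)²) = 382/((294 + 51)²) = 382/(345²) = 382/119025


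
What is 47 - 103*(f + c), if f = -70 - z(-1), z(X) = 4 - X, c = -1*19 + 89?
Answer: 562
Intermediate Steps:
c = 70 (c = -19 + 89 = 70)
f = -75 (f = -70 - (4 - 1*(-1)) = -70 - (4 + 1) = -70 - 1*5 = -70 - 5 = -75)
47 - 103*(f + c) = 47 - 103*(-75 + 70) = 47 - 103*(-5) = 47 + 515 = 562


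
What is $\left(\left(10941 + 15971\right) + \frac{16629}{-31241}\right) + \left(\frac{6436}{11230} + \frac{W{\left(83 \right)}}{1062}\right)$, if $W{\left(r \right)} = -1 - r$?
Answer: $\frac{835590147134581}{31049024055} \approx 26912.0$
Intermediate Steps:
$\left(\left(10941 + 15971\right) + \frac{16629}{-31241}\right) + \left(\frac{6436}{11230} + \frac{W{\left(83 \right)}}{1062}\right) = \left(\left(10941 + 15971\right) + \frac{16629}{-31241}\right) + \left(\frac{6436}{11230} + \frac{-1 - 83}{1062}\right) = \left(26912 + 16629 \left(- \frac{1}{31241}\right)\right) + \left(6436 \cdot \frac{1}{11230} + \left(-1 - 83\right) \frac{1}{1062}\right) = \left(26912 - \frac{16629}{31241}\right) + \left(\frac{3218}{5615} - \frac{14}{177}\right) = \frac{840741163}{31241} + \left(\frac{3218}{5615} - \frac{14}{177}\right) = \frac{840741163}{31241} + \frac{490976}{993855} = \frac{835590147134581}{31049024055}$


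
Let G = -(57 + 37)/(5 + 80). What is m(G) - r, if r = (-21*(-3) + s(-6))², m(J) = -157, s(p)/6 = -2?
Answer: -2758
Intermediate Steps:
G = -94/85 ≈ -1.1059
s(p) = -12 (s(p) = 6*(-2) = -12)
r = 2601 (r = (-21*(-3) - 12)² = (63 - 12)² = 51² = 2601)
m(G) - r = -157 - 1*2601 = -157 - 2601 = -2758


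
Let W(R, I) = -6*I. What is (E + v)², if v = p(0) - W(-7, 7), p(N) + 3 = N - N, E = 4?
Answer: 1849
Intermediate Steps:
p(N) = -3 (p(N) = -3 + (N - N) = -3 + 0 = -3)
v = 39 (v = -3 - (-6)*7 = -3 - 1*(-42) = -3 + 42 = 39)
(E + v)² = (4 + 39)² = 43² = 1849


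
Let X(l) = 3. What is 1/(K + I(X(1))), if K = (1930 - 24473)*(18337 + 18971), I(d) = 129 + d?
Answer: -1/841034112 ≈ -1.1890e-9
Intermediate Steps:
K = -841034244 (K = -22543*37308 = -841034244)
1/(K + I(X(1))) = 1/(-841034244 + (129 + 3)) = 1/(-841034244 + 132) = 1/(-841034112) = -1/841034112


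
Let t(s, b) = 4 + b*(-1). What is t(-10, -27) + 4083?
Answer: 4114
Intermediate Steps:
t(s, b) = 4 - b
t(-10, -27) + 4083 = (4 - 1*(-27)) + 4083 = (4 + 27) + 4083 = 31 + 4083 = 4114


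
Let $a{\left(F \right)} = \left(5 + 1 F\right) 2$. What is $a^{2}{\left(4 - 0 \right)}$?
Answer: $324$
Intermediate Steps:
$a{\left(F \right)} = 10 + 2 F$ ($a{\left(F \right)} = \left(5 + F\right) 2 = 10 + 2 F$)
$a^{2}{\left(4 - 0 \right)} = \left(10 + 2 \left(4 - 0\right)\right)^{2} = \left(10 + 2 \left(4 + 0\right)\right)^{2} = \left(10 + 2 \cdot 4\right)^{2} = \left(10 + 8\right)^{2} = 18^{2} = 324$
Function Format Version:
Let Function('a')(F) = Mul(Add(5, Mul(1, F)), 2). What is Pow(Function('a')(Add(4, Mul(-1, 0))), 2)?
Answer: 324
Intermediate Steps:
Function('a')(F) = Add(10, Mul(2, F)) (Function('a')(F) = Mul(Add(5, F), 2) = Add(10, Mul(2, F)))
Pow(Function('a')(Add(4, Mul(-1, 0))), 2) = Pow(Add(10, Mul(2, Add(4, Mul(-1, 0)))), 2) = Pow(Add(10, Mul(2, Add(4, 0))), 2) = Pow(Add(10, Mul(2, 4)), 2) = Pow(Add(10, 8), 2) = Pow(18, 2) = 324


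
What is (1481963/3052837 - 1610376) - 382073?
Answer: -6082620545850/3052837 ≈ -1.9924e+6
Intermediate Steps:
(1481963/3052837 - 1610376) - 382073 = -4916213954749/3052837 - 382073 = -6082620545850/3052837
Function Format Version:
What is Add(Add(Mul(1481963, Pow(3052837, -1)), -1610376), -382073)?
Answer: Rational(-6082620545850, 3052837) ≈ -1.9924e+6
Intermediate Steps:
Add(Add(Mul(1481963, Pow(3052837, -1)), -1610376), -382073) = Add(Add(Mul(1481963, Rational(1, 3052837)), -1610376), -382073) = Add(Add(Rational(1481963, 3052837), -1610376), -382073) = Add(Rational(-4916213954749, 3052837), -382073) = Rational(-6082620545850, 3052837)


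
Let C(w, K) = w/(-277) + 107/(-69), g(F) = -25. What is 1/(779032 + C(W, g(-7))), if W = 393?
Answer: 19113/14889581860 ≈ 1.2836e-6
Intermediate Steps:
C(w, K) = -107/69 - w/277 (C(w, K) = w*(-1/277) + 107*(-1/69) = -w/277 - 107/69 = -107/69 - w/277)
1/(779032 + C(W, g(-7))) = 1/(779032 + (-107/69 - 1/277*393)) = 1/(779032 + (-107/69 - 393/277)) = 1/(779032 - 56756/19113) = 1/(14889581860/19113) = 19113/14889581860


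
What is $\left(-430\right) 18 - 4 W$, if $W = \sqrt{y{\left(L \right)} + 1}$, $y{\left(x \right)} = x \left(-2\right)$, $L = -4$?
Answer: $-7752$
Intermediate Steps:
$y{\left(x \right)} = - 2 x$
$W = 3$ ($W = \sqrt{\left(-2\right) \left(-4\right) + 1} = \sqrt{8 + 1} = \sqrt{9} = 3$)
$\left(-430\right) 18 - 4 W = \left(-430\right) 18 - 12 = -7740 - 12 = -7752$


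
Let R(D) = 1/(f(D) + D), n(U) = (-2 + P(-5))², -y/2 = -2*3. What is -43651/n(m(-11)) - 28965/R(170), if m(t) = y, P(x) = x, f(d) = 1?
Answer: -242741386/49 ≈ -4.9539e+6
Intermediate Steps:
y = 12 (y = -(-4)*3 = -2*(-6) = 12)
m(t) = 12
n(U) = 49 (n(U) = (-2 - 5)² = (-7)² = 49)
R(D) = 1/(1 + D)
-43651/n(m(-11)) - 28965/R(170) = -43651/49 - 28965/(1/(1 + 170)) = -43651*1/49 - 28965/(1/171) = -43651/49 - 28965/1/171 = -43651/49 - 28965*171 = -43651/49 - 4953015 = -242741386/49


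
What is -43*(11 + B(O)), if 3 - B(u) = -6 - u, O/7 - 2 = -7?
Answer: 645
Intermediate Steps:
O = -35 (O = 14 + 7*(-7) = 14 - 49 = -35)
B(u) = 9 + u (B(u) = 3 - (-6 - u) = 3 + (6 + u) = 9 + u)
-43*(11 + B(O)) = -43*(11 + (9 - 35)) = -43*(11 - 26) = -43*(-15) = 645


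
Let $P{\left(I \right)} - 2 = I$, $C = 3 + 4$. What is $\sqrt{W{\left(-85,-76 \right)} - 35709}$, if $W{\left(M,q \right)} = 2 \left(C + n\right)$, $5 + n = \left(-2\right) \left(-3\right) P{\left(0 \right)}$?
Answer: $i \sqrt{35681} \approx 188.89 i$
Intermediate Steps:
$C = 7$
$P{\left(I \right)} = 2 + I$
$n = 7$ ($n = -5 + \left(-2\right) \left(-3\right) \left(2 + 0\right) = -5 + 6 \cdot 2 = -5 + 12 = 7$)
$W{\left(M,q \right)} = 28$ ($W{\left(M,q \right)} = 2 \left(7 + 7\right) = 2 \cdot 14 = 28$)
$\sqrt{W{\left(-85,-76 \right)} - 35709} = \sqrt{28 - 35709} = \sqrt{-35681} = i \sqrt{35681}$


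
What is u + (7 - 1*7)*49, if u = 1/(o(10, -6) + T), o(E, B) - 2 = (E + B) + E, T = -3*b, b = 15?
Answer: -1/29 ≈ -0.034483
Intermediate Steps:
T = -45 (T = -3*15 = -45)
o(E, B) = 2 + B + 2*E (o(E, B) = 2 + ((E + B) + E) = 2 + ((B + E) + E) = 2 + (B + 2*E) = 2 + B + 2*E)
u = -1/29 (u = 1/((2 - 6 + 2*10) - 45) = 1/((2 - 6 + 20) - 45) = 1/(16 - 45) = 1/(-29) = -1/29 ≈ -0.034483)
u + (7 - 1*7)*49 = -1/29 + (7 - 1*7)*49 = -1/29 + (7 - 7)*49 = -1/29 + 0*49 = -1/29 + 0 = -1/29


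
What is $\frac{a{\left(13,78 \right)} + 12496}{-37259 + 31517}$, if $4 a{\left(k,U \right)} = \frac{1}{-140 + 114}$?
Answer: $- \frac{1299583}{597168} \approx -2.1762$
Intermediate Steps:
$a{\left(k,U \right)} = - \frac{1}{104}$ ($a{\left(k,U \right)} = \frac{1}{4 \left(-140 + 114\right)} = \frac{1}{4 \left(-26\right)} = \frac{1}{4} \left(- \frac{1}{26}\right) = - \frac{1}{104}$)
$\frac{a{\left(13,78 \right)} + 12496}{-37259 + 31517} = \frac{- \frac{1}{104} + 12496}{-37259 + 31517} = \frac{1299583}{104 \left(-5742\right)} = \frac{1299583}{104} \left(- \frac{1}{5742}\right) = - \frac{1299583}{597168}$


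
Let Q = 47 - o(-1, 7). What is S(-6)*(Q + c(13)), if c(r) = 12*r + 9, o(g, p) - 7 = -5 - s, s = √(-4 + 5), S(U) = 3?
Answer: 633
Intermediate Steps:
s = 1 (s = √1 = 1)
o(g, p) = 1 (o(g, p) = 7 + (-5 - 1*1) = 7 + (-5 - 1) = 7 - 6 = 1)
c(r) = 9 + 12*r
Q = 46 (Q = 47 - 1*1 = 47 - 1 = 46)
S(-6)*(Q + c(13)) = 3*(46 + (9 + 12*13)) = 3*(46 + (9 + 156)) = 3*(46 + 165) = 3*211 = 633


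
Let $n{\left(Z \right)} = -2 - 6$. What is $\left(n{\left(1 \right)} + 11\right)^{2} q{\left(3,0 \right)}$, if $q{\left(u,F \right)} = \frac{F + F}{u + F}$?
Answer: $0$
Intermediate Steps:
$n{\left(Z \right)} = -8$ ($n{\left(Z \right)} = -2 - 6 = -8$)
$q{\left(u,F \right)} = \frac{2 F}{F + u}$
$\left(n{\left(1 \right)} + 11\right)^{2} q{\left(3,0 \right)} = \left(-8 + 11\right)^{2} \cdot 2 \cdot 0 \frac{1}{0 + 3} = 3^{2} \cdot 2 \cdot 0 \cdot \frac{1}{3} = 9 \cdot 2 \cdot 0 \cdot \frac{1}{3} = 9 \cdot 0 = 0$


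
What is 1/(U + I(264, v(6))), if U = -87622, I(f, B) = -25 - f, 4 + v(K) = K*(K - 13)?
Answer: -1/87911 ≈ -1.1375e-5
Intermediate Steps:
v(K) = -4 + K*(-13 + K) (v(K) = -4 + K*(K - 13) = -4 + K*(-13 + K))
1/(U + I(264, v(6))) = 1/(-87622 + (-25 - 1*264)) = 1/(-87622 + (-25 - 264)) = 1/(-87622 - 289) = 1/(-87911) = -1/87911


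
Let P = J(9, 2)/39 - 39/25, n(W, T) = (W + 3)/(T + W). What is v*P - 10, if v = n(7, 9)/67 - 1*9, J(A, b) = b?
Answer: 1862749/522600 ≈ 3.5644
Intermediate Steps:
n(W, T) = (3 + W)/(T + W)
P = -1471/975 (P = 2/39 - 39/25 = -1471/975 ≈ -1.5087)
v = -4819/536 (v = ((3 + 7)/(9 + 7))/67 - 1*9 = (10/16)*(1/67) - 9 = ((1/16)*10)*(1/67) - 9 = (5/8)*(1/67) - 9 = 5/536 - 9 = -4819/536 ≈ -8.9907)
v*P - 10 = -4819/536*(-1471/975) - 10 = 7088749/522600 - 10 = 1862749/522600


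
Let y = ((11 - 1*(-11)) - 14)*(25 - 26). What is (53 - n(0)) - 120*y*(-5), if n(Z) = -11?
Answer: -4736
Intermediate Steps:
y = -8 (y = ((11 + 11) - 14)*(-1) = (22 - 14)*(-1) = 8*(-1) = -8)
(53 - n(0)) - 120*y*(-5) = (53 - 1*(-11)) - (-960)*(-5) = (53 + 11) - 120*40 = 64 - 4800 = -4736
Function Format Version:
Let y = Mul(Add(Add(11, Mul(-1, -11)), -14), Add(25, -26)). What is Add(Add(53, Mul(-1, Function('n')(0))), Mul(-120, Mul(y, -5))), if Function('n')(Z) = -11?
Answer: -4736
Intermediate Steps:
y = -8 (y = Mul(Add(Add(11, 11), -14), -1) = Mul(Add(22, -14), -1) = Mul(8, -1) = -8)
Add(Add(53, Mul(-1, Function('n')(0))), Mul(-120, Mul(y, -5))) = Add(Add(53, Mul(-1, -11)), Mul(-120, Mul(-8, -5))) = Add(Add(53, 11), Mul(-120, 40)) = Add(64, -4800) = -4736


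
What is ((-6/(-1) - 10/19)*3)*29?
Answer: 9048/19 ≈ 476.21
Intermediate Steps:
((-6/(-1) - 10/19)*3)*29 = ((-6*(-1) - 10*1/19)*3)*29 = ((6 - 10/19)*3)*29 = ((104/19)*3)*29 = (312/19)*29 = 9048/19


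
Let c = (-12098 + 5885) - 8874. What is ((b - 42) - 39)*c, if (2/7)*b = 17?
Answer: 648741/2 ≈ 3.2437e+5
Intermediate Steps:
b = 119/2 (b = (7/2)*17 = 119/2 ≈ 59.500)
c = -15087 (c = -6213 - 8874 = -15087)
((b - 42) - 39)*c = ((119/2 - 42) - 39)*(-15087) = (35/2 - 39)*(-15087) = -43/2*(-15087) = 648741/2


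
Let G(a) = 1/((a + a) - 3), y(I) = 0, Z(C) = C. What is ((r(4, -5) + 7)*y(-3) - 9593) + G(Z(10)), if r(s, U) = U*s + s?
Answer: -163080/17 ≈ -9592.9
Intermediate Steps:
G(a) = 1/(-3 + 2*a) (G(a) = 1/(2*a - 3) = 1/(-3 + 2*a))
r(s, U) = s + U*s
((r(4, -5) + 7)*y(-3) - 9593) + G(Z(10)) = ((4*(1 - 5) + 7)*0 - 9593) + 1/(-3 + 2*10) = ((4*(-4) + 7)*0 - 9593) + 1/(-3 + 20) = ((-16 + 7)*0 - 9593) + 1/17 = (-9*0 - 9593) + 1/17 = (0 - 9593) + 1/17 = -9593 + 1/17 = -163080/17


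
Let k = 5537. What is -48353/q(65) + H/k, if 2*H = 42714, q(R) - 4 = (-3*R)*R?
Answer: 680588/88697 ≈ 7.6732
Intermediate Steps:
q(R) = 4 - 3*R**2 (q(R) = 4 + (-3*R)*R = 4 - 3*R**2)
H = 21357 (H = (1/2)*42714 = 21357)
-48353/q(65) + H/k = -48353/(4 - 3*65**2) + 21357/5537 = -48353/(4 - 3*4225) + 21357*(1/5537) = -48353/(4 - 12675) + 27/7 = -48353/(-12671) + 27/7 = -48353*(-1/12671) + 27/7 = 48353/12671 + 27/7 = 680588/88697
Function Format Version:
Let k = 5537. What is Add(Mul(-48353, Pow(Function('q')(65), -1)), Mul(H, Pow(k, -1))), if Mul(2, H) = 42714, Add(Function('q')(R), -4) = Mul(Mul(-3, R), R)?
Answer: Rational(680588, 88697) ≈ 7.6732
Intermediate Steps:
Function('q')(R) = Add(4, Mul(-3, Pow(R, 2))) (Function('q')(R) = Add(4, Mul(Mul(-3, R), R)) = Add(4, Mul(-3, Pow(R, 2))))
H = 21357 (H = Mul(Rational(1, 2), 42714) = 21357)
Add(Mul(-48353, Pow(Function('q')(65), -1)), Mul(H, Pow(k, -1))) = Add(Mul(-48353, Pow(Add(4, Mul(-3, Pow(65, 2))), -1)), Mul(21357, Pow(5537, -1))) = Add(Mul(-48353, Pow(Add(4, Mul(-3, 4225)), -1)), Mul(21357, Rational(1, 5537))) = Add(Mul(-48353, Pow(Add(4, -12675), -1)), Rational(27, 7)) = Add(Mul(-48353, Pow(-12671, -1)), Rational(27, 7)) = Add(Mul(-48353, Rational(-1, 12671)), Rational(27, 7)) = Add(Rational(48353, 12671), Rational(27, 7)) = Rational(680588, 88697)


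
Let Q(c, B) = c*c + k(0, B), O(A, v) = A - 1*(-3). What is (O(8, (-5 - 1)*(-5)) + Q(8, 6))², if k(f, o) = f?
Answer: 5625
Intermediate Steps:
O(A, v) = 3 + A (O(A, v) = A + 3 = 3 + A)
Q(c, B) = c² (Q(c, B) = c*c + 0 = c² + 0 = c²)
(O(8, (-5 - 1)*(-5)) + Q(8, 6))² = ((3 + 8) + 8²)² = (11 + 64)² = 75² = 5625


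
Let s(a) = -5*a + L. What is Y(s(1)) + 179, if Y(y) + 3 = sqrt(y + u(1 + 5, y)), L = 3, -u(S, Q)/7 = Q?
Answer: 176 + 2*sqrt(3) ≈ 179.46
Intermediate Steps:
u(S, Q) = -7*Q
s(a) = 3 - 5*a (s(a) = -5*a + 3 = 3 - 5*a)
Y(y) = -3 + sqrt(6)*sqrt(-y) (Y(y) = -3 + sqrt(y - 7*y) = -3 + sqrt(-6*y) = -3 + sqrt(6)*sqrt(-y))
Y(s(1)) + 179 = (-3 + sqrt(6)*sqrt(-(3 - 5*1))) + 179 = (-3 + sqrt(6)*sqrt(-(3 - 5))) + 179 = (-3 + sqrt(6)*sqrt(-1*(-2))) + 179 = (-3 + sqrt(6)*sqrt(2)) + 179 = (-3 + 2*sqrt(3)) + 179 = 176 + 2*sqrt(3)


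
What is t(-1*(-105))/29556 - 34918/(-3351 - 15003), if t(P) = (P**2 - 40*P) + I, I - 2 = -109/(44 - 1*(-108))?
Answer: 514367113/241098144 ≈ 2.1334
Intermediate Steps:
I = 195/152 (I = 2 - 109/(44 - 1*(-108)) = 2 - 109/(44 + 108) = 2 - 109/152 = 195/152 ≈ 1.2829)
t(P) = 195/152 + P**2 - 40*P (t(P) = (P**2 - 40*P) + 195/152 = 195/152 + P**2 - 40*P)
t(-1*(-105))/29556 - 34918/(-3351 - 15003) = (195/152 + (-1*(-105))**2 - (-40)*(-105))/29556 - 34918/(-3351 - 15003) = (195/152 + 105**2 - 40*105)*(1/29556) - 34918/(-18354) = (195/152 + 11025 - 4200)*(1/29556) - 34918*(-1/18354) = (1037595/152)*(1/29556) + 17459/9177 = 345865/1497504 + 17459/9177 = 514367113/241098144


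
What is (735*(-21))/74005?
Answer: -3087/14801 ≈ -0.20857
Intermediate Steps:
(735*(-21))/74005 = -15435*1/74005 = -3087/14801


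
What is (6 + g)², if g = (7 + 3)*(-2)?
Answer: 196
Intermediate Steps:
g = -20 (g = 10*(-2) = -20)
(6 + g)² = (6 - 20)² = (-14)² = 196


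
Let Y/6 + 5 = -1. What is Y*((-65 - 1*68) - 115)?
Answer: 8928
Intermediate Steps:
Y = -36 (Y = -30 + 6*(-1) = -30 - 6 = -36)
Y*((-65 - 1*68) - 115) = -36*((-65 - 1*68) - 115) = -36*((-65 - 68) - 115) = -36*(-133 - 115) = -36*(-248) = 8928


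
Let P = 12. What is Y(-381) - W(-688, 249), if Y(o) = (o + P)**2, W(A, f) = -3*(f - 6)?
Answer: 136890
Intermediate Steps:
W(A, f) = 18 - 3*f (W(A, f) = -3*(-6 + f) = 18 - 3*f)
Y(o) = (12 + o)**2 (Y(o) = (o + 12)**2 = (12 + o)**2)
Y(-381) - W(-688, 249) = (12 - 381)**2 - (18 - 3*249) = (-369)**2 - (18 - 747) = 136161 - 1*(-729) = 136161 + 729 = 136890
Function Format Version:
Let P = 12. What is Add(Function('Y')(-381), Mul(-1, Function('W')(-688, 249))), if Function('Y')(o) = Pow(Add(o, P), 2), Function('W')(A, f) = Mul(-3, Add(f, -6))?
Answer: 136890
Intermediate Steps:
Function('W')(A, f) = Add(18, Mul(-3, f)) (Function('W')(A, f) = Mul(-3, Add(-6, f)) = Add(18, Mul(-3, f)))
Function('Y')(o) = Pow(Add(12, o), 2) (Function('Y')(o) = Pow(Add(o, 12), 2) = Pow(Add(12, o), 2))
Add(Function('Y')(-381), Mul(-1, Function('W')(-688, 249))) = Add(Pow(Add(12, -381), 2), Mul(-1, Add(18, Mul(-3, 249)))) = Add(Pow(-369, 2), Mul(-1, Add(18, -747))) = Add(136161, Mul(-1, -729)) = Add(136161, 729) = 136890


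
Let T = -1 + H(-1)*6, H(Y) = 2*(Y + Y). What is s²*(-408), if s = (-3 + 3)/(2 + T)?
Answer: 0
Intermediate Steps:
H(Y) = 4*Y (H(Y) = 2*(2*Y) = 4*Y)
T = -25 (T = -1 + (4*(-1))*6 = -1 - 4*6 = -1 - 24 = -25)
s = 0 (s = (-3 + 3)/(2 - 25) = 0/(-23) = 0*(-1/23) = 0)
s²*(-408) = 0²*(-408) = 0*(-408) = 0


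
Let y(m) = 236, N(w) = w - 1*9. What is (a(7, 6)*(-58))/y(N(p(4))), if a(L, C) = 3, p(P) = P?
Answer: -87/118 ≈ -0.73729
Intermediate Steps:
N(w) = -9 + w (N(w) = w - 9 = -9 + w)
(a(7, 6)*(-58))/y(N(p(4))) = (3*(-58))/236 = -174*1/236 = -87/118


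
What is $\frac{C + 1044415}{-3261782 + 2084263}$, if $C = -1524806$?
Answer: $\frac{480391}{1177519} \approx 0.40797$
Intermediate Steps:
$\frac{C + 1044415}{-3261782 + 2084263} = \frac{-1524806 + 1044415}{-3261782 + 2084263} = - \frac{480391}{-1177519} = \left(-480391\right) \left(- \frac{1}{1177519}\right) = \frac{480391}{1177519}$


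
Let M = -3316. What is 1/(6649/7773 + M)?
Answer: -7773/25768619 ≈ -0.00030165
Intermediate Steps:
1/(6649/7773 + M) = 1/(6649/7773 - 3316) = 1/(-25768619/7773) = -7773/25768619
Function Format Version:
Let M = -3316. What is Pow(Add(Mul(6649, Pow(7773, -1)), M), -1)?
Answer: Rational(-7773, 25768619) ≈ -0.00030165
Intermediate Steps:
Pow(Add(Mul(6649, Pow(7773, -1)), M), -1) = Pow(Add(Mul(6649, Pow(7773, -1)), -3316), -1) = Pow(Add(Mul(6649, Rational(1, 7773)), -3316), -1) = Pow(Add(Rational(6649, 7773), -3316), -1) = Pow(Rational(-25768619, 7773), -1) = Rational(-7773, 25768619)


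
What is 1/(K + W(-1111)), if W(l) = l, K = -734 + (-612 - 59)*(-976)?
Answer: 1/653051 ≈ 1.5313e-6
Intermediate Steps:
K = 654162 (K = -734 - 671*(-976) = -734 + 654896 = 654162)
1/(K + W(-1111)) = 1/(654162 - 1111) = 1/653051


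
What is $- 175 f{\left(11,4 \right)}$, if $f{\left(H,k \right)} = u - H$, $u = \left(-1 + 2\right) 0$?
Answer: $1925$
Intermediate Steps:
$u = 0$ ($u = 1 \cdot 0 = 0$)
$f{\left(H,k \right)} = - H$ ($f{\left(H,k \right)} = 0 - H = - H$)
$- 175 f{\left(11,4 \right)} = - 175 \left(\left(-1\right) 11\right) = \left(-175\right) \left(-11\right) = 1925$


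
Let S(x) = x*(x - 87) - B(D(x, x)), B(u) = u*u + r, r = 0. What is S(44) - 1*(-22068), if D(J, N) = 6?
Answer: 20140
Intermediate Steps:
B(u) = u² (B(u) = u*u + 0 = u² + 0 = u²)
S(x) = -36 + x*(-87 + x) (S(x) = x*(x - 87) - 1*6² = x*(-87 + x) - 1*36 = x*(-87 + x) - 36 = -36 + x*(-87 + x))
S(44) - 1*(-22068) = (-36 + 44² - 87*44) - 1*(-22068) = (-36 + 1936 - 3828) + 22068 = -1928 + 22068 = 20140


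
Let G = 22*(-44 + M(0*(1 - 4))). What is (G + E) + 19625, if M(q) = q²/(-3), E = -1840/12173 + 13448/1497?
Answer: 340147104541/18222981 ≈ 18666.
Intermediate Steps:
E = 160948024/18222981 (E = -1840*1/12173 + 13448*(1/1497) = -1840/12173 + 13448/1497 = 160948024/18222981 ≈ 8.8322)
M(q) = -q²/3 (M(q) = q²*(-⅓) = -q²/3)
G = -968 (G = 22*(-44 - (0*(1 - 4))²/3) = 22*(-44 - (0*(-3))²/3) = 22*(-44 - ⅓*0²) = 22*(-44 - ⅓*0) = 22*(-44 + 0) = 22*(-44) = -968)
(G + E) + 19625 = (-968 + 160948024/18222981) + 19625 = -17478897584/18222981 + 19625 = 340147104541/18222981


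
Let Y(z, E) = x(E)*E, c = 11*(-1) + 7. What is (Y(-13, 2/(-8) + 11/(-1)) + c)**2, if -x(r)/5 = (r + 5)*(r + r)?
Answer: 64007482009/1024 ≈ 6.2507e+7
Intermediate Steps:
c = -4 (c = -11 + 7 = -4)
x(r) = -10*r*(5 + r) (x(r) = -5*(r + 5)*(r + r) = -5*(5 + r)*2*r = -10*r*(5 + r))
Y(z, E) = -10*E**2*(5 + E) (Y(z, E) = (-10*E*(5 + E))*E = -10*E**2*(5 + E))
(Y(-13, 2/(-8) + 11/(-1)) + c)**2 = (10*(2/(-8) + 11/(-1))**2*(-5 - (2/(-8) + 11/(-1))) - 4)**2 = (10*(2*(-1/8) + 11*(-1))**2*(-5 - (2*(-1/8) + 11*(-1))) - 4)**2 = (10*(-1/4 - 11)**2*(-5 - (-1/4 - 11)) - 4)**2 = (10*(-45/4)**2*(-5 - 1*(-45/4)) - 4)**2 = (10*(2025/16)*(-5 + 45/4) - 4)**2 = (10*(2025/16)*(25/4) - 4)**2 = (253125/32 - 4)**2 = (252997/32)**2 = 64007482009/1024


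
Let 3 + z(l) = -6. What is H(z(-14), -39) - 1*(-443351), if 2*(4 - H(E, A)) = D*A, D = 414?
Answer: 451428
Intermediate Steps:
z(l) = -9 (z(l) = -3 - 6 = -9)
H(E, A) = 4 - 207*A
H(z(-14), -39) - 1*(-443351) = (4 - 207*(-39)) - 1*(-443351) = (4 + 8073) + 443351 = 8077 + 443351 = 451428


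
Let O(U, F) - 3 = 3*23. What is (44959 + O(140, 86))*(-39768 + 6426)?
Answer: -1501423602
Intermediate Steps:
O(U, F) = 72 (O(U, F) = 3 + 3*23 = 3 + 69 = 72)
(44959 + O(140, 86))*(-39768 + 6426) = (44959 + 72)*(-39768 + 6426) = 45031*(-33342) = -1501423602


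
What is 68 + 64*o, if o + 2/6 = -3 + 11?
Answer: 1676/3 ≈ 558.67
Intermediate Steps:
o = 23/3 (o = -1/3 + (-3 + 11) = -1/3 + 8 = 23/3 ≈ 7.6667)
68 + 64*o = 68 + 64*(23/3) = 68 + 1472/3 = 1676/3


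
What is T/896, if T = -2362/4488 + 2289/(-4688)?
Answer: -2668261/2356451328 ≈ -0.0011323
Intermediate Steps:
T = -2668261/2629968 (T = -2362*1/4488 + 2289*(-1/4688) = -1181/2244 - 2289/4688 = -2668261/2629968 ≈ -1.0146)
T/896 = -2668261/2629968/896 = -2668261/2629968*1/896 = -2668261/2356451328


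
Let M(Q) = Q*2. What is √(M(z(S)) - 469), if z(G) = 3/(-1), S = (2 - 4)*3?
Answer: 5*I*√19 ≈ 21.794*I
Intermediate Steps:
S = -6 (S = -2*3 = -6)
z(G) = -3 (z(G) = 3*(-1) = -3)
M(Q) = 2*Q
√(M(z(S)) - 469) = √(2*(-3) - 469) = √(-6 - 469) = √(-475) = 5*I*√19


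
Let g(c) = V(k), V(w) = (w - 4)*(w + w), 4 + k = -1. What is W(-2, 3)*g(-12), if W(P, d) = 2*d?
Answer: 540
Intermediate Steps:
k = -5 (k = -4 - 1 = -5)
V(w) = 2*w*(-4 + w) (V(w) = (-4 + w)*(2*w) = 2*w*(-4 + w))
g(c) = 90 (g(c) = 2*(-5)*(-4 - 5) = 2*(-5)*(-9) = 90)
W(-2, 3)*g(-12) = (2*3)*90 = 6*90 = 540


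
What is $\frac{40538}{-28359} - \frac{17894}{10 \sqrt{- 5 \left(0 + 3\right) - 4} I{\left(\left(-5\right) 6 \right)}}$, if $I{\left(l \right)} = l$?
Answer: $- \frac{40538}{28359} - \frac{8947 i \sqrt{19}}{2850} \approx -1.4295 - 13.684 i$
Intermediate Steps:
$\frac{40538}{-28359} - \frac{17894}{10 \sqrt{- 5 \left(0 + 3\right) - 4} I{\left(\left(-5\right) 6 \right)}} = \frac{40538}{-28359} - \frac{17894}{10 \sqrt{- 5 \left(0 + 3\right) - 4} \left(\left(-5\right) 6\right)} = 40538 \left(- \frac{1}{28359}\right) - \frac{17894}{10 \sqrt{\left(-5\right) 3 - 4} \left(-30\right)} = - \frac{40538}{28359} - \frac{17894}{10 \sqrt{-15 - 4} \left(-30\right)} = - \frac{40538}{28359} - \frac{17894}{10 \sqrt{-19} \left(-30\right)} = - \frac{40538}{28359} - \frac{17894}{10 i \sqrt{19} \left(-30\right)} = - \frac{40538}{28359} - \frac{17894}{\left(-300\right) i \sqrt{19}} = - \frac{40538}{28359} - 17894 \frac{i \sqrt{19}}{5700} = - \frac{40538}{28359} - \frac{8947 i \sqrt{19}}{2850}$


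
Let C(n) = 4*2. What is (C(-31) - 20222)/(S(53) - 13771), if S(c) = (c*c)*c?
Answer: -10107/67553 ≈ -0.14962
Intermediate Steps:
C(n) = 8
S(c) = c³ (S(c) = c²*c = c³)
(C(-31) - 20222)/(S(53) - 13771) = (8 - 20222)/(53³ - 13771) = -20214/(148877 - 13771) = -20214/135106 = -20214*1/135106 = -10107/67553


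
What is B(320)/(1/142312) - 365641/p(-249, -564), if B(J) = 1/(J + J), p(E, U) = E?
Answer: 33680741/19920 ≈ 1690.8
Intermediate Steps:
B(J) = 1/(2*J)
B(320)/(1/142312) - 365641/p(-249, -564) = ((1/2)/320)/(1/142312) - 365641/(-249) = ((1/2)*(1/320))/(1/142312) - 365641*(-1/249) = (1/640)*142312 + 365641/249 = 17789/80 + 365641/249 = 33680741/19920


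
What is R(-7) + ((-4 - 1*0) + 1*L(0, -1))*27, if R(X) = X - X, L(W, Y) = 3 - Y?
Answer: 0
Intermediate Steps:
R(X) = 0
R(-7) + ((-4 - 1*0) + 1*L(0, -1))*27 = 0 + ((-4 - 1*0) + 1*(3 - 1*(-1)))*27 = 0 + ((-4 + 0) + 1*(3 + 1))*27 = 0 + (-4 + 1*4)*27 = 0 + (-4 + 4)*27 = 0 + 0*27 = 0 + 0 = 0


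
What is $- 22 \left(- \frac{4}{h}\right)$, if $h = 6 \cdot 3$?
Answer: $\frac{44}{9} \approx 4.8889$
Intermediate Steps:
$h = 18$
$- 22 \left(- \frac{4}{h}\right) = - 22 \left(- \frac{4}{18}\right) = - 22 \left(\left(-4\right) \frac{1}{18}\right) = \left(-22\right) \left(- \frac{2}{9}\right) = \frac{44}{9}$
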